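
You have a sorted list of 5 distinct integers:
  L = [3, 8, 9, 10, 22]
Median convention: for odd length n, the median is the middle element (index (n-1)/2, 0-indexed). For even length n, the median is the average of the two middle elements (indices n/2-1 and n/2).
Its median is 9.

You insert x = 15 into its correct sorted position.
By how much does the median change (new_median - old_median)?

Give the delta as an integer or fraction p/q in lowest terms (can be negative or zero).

Old median = 9
After inserting x = 15: new sorted = [3, 8, 9, 10, 15, 22]
New median = 19/2
Delta = 19/2 - 9 = 1/2

Answer: 1/2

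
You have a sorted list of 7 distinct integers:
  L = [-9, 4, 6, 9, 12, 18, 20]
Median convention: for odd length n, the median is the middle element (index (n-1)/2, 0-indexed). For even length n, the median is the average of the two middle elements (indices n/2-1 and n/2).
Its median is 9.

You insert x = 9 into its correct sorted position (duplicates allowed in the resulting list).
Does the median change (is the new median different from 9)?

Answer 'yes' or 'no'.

Old median = 9
Insert x = 9
New median = 9
Changed? no

Answer: no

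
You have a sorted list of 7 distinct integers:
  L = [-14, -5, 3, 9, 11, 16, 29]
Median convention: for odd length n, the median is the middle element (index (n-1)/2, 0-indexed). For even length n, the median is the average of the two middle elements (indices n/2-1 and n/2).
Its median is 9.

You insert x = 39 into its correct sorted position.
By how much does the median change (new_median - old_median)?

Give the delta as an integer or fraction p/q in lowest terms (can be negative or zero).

Old median = 9
After inserting x = 39: new sorted = [-14, -5, 3, 9, 11, 16, 29, 39]
New median = 10
Delta = 10 - 9 = 1

Answer: 1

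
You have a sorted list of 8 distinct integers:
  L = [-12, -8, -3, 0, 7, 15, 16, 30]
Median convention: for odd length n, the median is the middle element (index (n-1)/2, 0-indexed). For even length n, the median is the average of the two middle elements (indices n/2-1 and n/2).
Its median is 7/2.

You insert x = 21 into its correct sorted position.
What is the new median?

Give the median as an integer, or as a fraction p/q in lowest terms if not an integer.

Old list (sorted, length 8): [-12, -8, -3, 0, 7, 15, 16, 30]
Old median = 7/2
Insert x = 21
Old length even (8). Middle pair: indices 3,4 = 0,7.
New length odd (9). New median = single middle element.
x = 21: 7 elements are < x, 1 elements are > x.
New sorted list: [-12, -8, -3, 0, 7, 15, 16, 21, 30]
New median = 7

Answer: 7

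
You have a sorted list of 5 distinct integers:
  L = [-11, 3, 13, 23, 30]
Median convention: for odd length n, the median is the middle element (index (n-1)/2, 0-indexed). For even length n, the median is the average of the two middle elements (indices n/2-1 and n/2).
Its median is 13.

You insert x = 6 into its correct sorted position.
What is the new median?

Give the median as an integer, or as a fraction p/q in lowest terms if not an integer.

Answer: 19/2

Derivation:
Old list (sorted, length 5): [-11, 3, 13, 23, 30]
Old median = 13
Insert x = 6
Old length odd (5). Middle was index 2 = 13.
New length even (6). New median = avg of two middle elements.
x = 6: 2 elements are < x, 3 elements are > x.
New sorted list: [-11, 3, 6, 13, 23, 30]
New median = 19/2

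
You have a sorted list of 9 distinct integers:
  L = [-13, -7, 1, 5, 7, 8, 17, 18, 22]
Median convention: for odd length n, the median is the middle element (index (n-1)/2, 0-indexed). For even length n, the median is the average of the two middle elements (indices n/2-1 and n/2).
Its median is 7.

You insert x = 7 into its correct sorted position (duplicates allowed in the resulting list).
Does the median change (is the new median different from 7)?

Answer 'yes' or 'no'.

Old median = 7
Insert x = 7
New median = 7
Changed? no

Answer: no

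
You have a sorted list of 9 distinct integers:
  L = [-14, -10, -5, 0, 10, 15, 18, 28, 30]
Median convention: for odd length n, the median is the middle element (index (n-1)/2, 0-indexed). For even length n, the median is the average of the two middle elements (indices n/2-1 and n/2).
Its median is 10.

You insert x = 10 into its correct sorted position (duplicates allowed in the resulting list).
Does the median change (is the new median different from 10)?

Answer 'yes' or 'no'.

Answer: no

Derivation:
Old median = 10
Insert x = 10
New median = 10
Changed? no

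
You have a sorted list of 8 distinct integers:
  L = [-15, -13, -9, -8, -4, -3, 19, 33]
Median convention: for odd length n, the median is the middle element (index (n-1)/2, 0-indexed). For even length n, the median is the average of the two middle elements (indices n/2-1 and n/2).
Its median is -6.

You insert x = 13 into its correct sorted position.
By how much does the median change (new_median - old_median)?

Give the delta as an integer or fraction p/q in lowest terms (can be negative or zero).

Old median = -6
After inserting x = 13: new sorted = [-15, -13, -9, -8, -4, -3, 13, 19, 33]
New median = -4
Delta = -4 - -6 = 2

Answer: 2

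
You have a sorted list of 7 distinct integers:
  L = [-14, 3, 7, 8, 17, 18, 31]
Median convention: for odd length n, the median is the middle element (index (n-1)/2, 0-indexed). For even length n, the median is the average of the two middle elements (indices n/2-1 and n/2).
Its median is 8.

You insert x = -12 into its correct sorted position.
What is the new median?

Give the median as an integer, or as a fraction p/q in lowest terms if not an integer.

Answer: 15/2

Derivation:
Old list (sorted, length 7): [-14, 3, 7, 8, 17, 18, 31]
Old median = 8
Insert x = -12
Old length odd (7). Middle was index 3 = 8.
New length even (8). New median = avg of two middle elements.
x = -12: 1 elements are < x, 6 elements are > x.
New sorted list: [-14, -12, 3, 7, 8, 17, 18, 31]
New median = 15/2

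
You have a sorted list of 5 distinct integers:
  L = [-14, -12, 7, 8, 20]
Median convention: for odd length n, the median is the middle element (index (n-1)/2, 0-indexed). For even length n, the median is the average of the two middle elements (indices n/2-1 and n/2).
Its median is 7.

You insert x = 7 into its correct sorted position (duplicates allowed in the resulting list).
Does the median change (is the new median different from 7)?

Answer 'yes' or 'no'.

Old median = 7
Insert x = 7
New median = 7
Changed? no

Answer: no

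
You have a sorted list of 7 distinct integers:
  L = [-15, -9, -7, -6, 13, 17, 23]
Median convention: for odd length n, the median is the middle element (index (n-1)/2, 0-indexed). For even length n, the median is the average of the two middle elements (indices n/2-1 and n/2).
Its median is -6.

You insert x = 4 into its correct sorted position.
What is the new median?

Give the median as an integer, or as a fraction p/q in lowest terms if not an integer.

Answer: -1

Derivation:
Old list (sorted, length 7): [-15, -9, -7, -6, 13, 17, 23]
Old median = -6
Insert x = 4
Old length odd (7). Middle was index 3 = -6.
New length even (8). New median = avg of two middle elements.
x = 4: 4 elements are < x, 3 elements are > x.
New sorted list: [-15, -9, -7, -6, 4, 13, 17, 23]
New median = -1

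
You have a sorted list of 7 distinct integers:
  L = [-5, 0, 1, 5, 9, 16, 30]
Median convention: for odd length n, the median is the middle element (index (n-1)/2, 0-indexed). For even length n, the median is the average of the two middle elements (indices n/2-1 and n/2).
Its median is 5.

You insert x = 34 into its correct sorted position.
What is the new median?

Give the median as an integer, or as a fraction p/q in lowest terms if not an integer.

Old list (sorted, length 7): [-5, 0, 1, 5, 9, 16, 30]
Old median = 5
Insert x = 34
Old length odd (7). Middle was index 3 = 5.
New length even (8). New median = avg of two middle elements.
x = 34: 7 elements are < x, 0 elements are > x.
New sorted list: [-5, 0, 1, 5, 9, 16, 30, 34]
New median = 7

Answer: 7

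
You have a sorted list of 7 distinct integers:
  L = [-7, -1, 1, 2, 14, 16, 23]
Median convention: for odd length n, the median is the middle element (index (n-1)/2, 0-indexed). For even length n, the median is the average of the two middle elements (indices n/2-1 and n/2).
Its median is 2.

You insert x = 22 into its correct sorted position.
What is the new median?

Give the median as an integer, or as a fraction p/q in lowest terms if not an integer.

Answer: 8

Derivation:
Old list (sorted, length 7): [-7, -1, 1, 2, 14, 16, 23]
Old median = 2
Insert x = 22
Old length odd (7). Middle was index 3 = 2.
New length even (8). New median = avg of two middle elements.
x = 22: 6 elements are < x, 1 elements are > x.
New sorted list: [-7, -1, 1, 2, 14, 16, 22, 23]
New median = 8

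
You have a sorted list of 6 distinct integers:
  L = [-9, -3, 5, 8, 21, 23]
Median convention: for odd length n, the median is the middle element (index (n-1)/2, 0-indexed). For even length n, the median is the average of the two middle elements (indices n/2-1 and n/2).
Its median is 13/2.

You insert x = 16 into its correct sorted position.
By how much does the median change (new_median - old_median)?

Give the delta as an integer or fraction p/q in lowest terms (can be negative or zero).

Old median = 13/2
After inserting x = 16: new sorted = [-9, -3, 5, 8, 16, 21, 23]
New median = 8
Delta = 8 - 13/2 = 3/2

Answer: 3/2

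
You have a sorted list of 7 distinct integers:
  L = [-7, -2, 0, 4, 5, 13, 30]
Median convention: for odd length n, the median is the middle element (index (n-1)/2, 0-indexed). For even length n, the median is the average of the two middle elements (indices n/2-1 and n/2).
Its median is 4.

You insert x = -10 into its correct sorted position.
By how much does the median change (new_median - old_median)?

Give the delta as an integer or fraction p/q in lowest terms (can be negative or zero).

Answer: -2

Derivation:
Old median = 4
After inserting x = -10: new sorted = [-10, -7, -2, 0, 4, 5, 13, 30]
New median = 2
Delta = 2 - 4 = -2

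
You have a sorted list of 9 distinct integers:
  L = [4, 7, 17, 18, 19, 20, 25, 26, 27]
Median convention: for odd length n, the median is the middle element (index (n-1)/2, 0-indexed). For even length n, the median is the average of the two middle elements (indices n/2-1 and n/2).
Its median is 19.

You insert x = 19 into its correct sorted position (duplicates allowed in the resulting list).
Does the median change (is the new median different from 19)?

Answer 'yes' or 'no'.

Answer: no

Derivation:
Old median = 19
Insert x = 19
New median = 19
Changed? no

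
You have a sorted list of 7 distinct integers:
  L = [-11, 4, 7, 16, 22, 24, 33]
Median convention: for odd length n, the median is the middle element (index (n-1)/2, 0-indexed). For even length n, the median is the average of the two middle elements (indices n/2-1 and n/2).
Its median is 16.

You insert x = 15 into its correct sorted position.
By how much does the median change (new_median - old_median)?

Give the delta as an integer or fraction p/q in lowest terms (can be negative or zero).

Old median = 16
After inserting x = 15: new sorted = [-11, 4, 7, 15, 16, 22, 24, 33]
New median = 31/2
Delta = 31/2 - 16 = -1/2

Answer: -1/2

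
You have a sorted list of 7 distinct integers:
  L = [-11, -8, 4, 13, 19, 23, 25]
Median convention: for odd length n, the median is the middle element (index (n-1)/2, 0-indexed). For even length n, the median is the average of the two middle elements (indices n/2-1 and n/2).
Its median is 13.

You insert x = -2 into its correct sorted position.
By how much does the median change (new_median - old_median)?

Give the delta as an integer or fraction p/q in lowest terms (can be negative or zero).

Old median = 13
After inserting x = -2: new sorted = [-11, -8, -2, 4, 13, 19, 23, 25]
New median = 17/2
Delta = 17/2 - 13 = -9/2

Answer: -9/2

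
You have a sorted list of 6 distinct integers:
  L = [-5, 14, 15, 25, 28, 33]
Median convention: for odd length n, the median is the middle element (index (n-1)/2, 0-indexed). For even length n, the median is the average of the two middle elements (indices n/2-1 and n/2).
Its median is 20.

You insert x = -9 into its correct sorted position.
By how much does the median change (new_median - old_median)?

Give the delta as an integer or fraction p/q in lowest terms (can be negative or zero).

Old median = 20
After inserting x = -9: new sorted = [-9, -5, 14, 15, 25, 28, 33]
New median = 15
Delta = 15 - 20 = -5

Answer: -5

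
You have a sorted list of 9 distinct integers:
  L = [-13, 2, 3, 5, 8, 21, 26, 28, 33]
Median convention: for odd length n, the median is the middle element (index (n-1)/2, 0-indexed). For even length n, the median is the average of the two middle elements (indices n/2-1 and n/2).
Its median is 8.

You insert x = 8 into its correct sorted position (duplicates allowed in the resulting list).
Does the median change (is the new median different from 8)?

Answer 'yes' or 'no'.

Old median = 8
Insert x = 8
New median = 8
Changed? no

Answer: no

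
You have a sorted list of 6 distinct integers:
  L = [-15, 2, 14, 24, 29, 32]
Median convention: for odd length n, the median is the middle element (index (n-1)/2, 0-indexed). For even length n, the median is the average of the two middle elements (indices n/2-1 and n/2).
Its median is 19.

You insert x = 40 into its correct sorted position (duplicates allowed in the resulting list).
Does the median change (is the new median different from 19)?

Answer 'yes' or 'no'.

Answer: yes

Derivation:
Old median = 19
Insert x = 40
New median = 24
Changed? yes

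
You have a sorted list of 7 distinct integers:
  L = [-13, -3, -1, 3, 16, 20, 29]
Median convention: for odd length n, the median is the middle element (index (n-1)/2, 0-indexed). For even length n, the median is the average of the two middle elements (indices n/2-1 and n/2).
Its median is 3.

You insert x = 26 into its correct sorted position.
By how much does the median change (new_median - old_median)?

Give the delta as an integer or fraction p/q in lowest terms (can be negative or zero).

Old median = 3
After inserting x = 26: new sorted = [-13, -3, -1, 3, 16, 20, 26, 29]
New median = 19/2
Delta = 19/2 - 3 = 13/2

Answer: 13/2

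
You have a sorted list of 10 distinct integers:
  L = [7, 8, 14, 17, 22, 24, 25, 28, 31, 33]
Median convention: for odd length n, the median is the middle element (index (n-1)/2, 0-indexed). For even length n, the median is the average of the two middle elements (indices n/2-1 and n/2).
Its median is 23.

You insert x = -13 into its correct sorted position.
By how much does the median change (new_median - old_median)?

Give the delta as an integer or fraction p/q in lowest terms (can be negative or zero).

Answer: -1

Derivation:
Old median = 23
After inserting x = -13: new sorted = [-13, 7, 8, 14, 17, 22, 24, 25, 28, 31, 33]
New median = 22
Delta = 22 - 23 = -1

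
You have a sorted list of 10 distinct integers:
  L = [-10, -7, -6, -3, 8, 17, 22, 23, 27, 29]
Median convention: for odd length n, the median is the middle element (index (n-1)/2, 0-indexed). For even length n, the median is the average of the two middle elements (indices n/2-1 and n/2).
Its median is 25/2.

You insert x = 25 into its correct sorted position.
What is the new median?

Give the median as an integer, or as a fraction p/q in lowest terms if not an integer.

Answer: 17

Derivation:
Old list (sorted, length 10): [-10, -7, -6, -3, 8, 17, 22, 23, 27, 29]
Old median = 25/2
Insert x = 25
Old length even (10). Middle pair: indices 4,5 = 8,17.
New length odd (11). New median = single middle element.
x = 25: 8 elements are < x, 2 elements are > x.
New sorted list: [-10, -7, -6, -3, 8, 17, 22, 23, 25, 27, 29]
New median = 17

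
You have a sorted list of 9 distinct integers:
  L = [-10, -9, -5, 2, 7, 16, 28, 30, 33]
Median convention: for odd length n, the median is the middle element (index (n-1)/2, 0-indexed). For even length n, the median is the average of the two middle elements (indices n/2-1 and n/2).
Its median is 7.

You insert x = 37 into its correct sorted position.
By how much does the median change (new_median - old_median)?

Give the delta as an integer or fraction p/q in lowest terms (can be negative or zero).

Old median = 7
After inserting x = 37: new sorted = [-10, -9, -5, 2, 7, 16, 28, 30, 33, 37]
New median = 23/2
Delta = 23/2 - 7 = 9/2

Answer: 9/2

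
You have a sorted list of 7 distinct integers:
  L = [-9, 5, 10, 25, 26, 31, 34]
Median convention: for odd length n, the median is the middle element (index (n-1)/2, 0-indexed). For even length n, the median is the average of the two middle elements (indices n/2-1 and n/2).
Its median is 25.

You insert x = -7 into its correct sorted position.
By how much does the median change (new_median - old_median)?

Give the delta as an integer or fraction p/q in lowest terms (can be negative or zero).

Old median = 25
After inserting x = -7: new sorted = [-9, -7, 5, 10, 25, 26, 31, 34]
New median = 35/2
Delta = 35/2 - 25 = -15/2

Answer: -15/2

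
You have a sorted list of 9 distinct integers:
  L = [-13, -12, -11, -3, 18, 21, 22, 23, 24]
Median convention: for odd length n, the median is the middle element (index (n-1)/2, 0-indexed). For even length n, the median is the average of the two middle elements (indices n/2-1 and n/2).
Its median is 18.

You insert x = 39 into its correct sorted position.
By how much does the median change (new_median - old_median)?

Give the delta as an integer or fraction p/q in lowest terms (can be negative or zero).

Old median = 18
After inserting x = 39: new sorted = [-13, -12, -11, -3, 18, 21, 22, 23, 24, 39]
New median = 39/2
Delta = 39/2 - 18 = 3/2

Answer: 3/2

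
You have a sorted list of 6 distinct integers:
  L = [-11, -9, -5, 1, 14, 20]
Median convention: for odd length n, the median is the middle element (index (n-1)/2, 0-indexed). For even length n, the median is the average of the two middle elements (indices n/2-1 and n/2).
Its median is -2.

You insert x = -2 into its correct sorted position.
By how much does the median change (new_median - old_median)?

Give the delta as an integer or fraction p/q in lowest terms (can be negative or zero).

Answer: 0

Derivation:
Old median = -2
After inserting x = -2: new sorted = [-11, -9, -5, -2, 1, 14, 20]
New median = -2
Delta = -2 - -2 = 0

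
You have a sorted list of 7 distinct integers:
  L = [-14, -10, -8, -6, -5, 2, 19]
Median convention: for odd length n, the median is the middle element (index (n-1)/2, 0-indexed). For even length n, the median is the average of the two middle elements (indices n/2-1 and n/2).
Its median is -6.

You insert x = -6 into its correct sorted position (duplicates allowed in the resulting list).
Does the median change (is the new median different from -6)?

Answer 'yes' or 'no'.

Old median = -6
Insert x = -6
New median = -6
Changed? no

Answer: no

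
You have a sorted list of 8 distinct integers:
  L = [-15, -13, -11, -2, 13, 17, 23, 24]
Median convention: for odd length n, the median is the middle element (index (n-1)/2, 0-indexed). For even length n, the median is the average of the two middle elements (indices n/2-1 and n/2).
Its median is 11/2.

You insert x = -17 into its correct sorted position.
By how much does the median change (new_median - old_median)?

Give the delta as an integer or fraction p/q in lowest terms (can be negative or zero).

Old median = 11/2
After inserting x = -17: new sorted = [-17, -15, -13, -11, -2, 13, 17, 23, 24]
New median = -2
Delta = -2 - 11/2 = -15/2

Answer: -15/2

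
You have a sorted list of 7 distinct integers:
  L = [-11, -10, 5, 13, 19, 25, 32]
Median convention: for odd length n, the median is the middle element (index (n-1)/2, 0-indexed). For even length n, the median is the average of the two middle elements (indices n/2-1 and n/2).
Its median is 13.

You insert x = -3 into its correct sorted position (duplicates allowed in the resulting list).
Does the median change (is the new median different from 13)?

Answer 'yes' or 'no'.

Old median = 13
Insert x = -3
New median = 9
Changed? yes

Answer: yes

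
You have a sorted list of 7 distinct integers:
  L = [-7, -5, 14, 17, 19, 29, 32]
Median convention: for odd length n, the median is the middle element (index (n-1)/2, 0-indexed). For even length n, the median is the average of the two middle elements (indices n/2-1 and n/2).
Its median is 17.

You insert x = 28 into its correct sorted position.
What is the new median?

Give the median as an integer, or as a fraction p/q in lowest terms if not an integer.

Answer: 18

Derivation:
Old list (sorted, length 7): [-7, -5, 14, 17, 19, 29, 32]
Old median = 17
Insert x = 28
Old length odd (7). Middle was index 3 = 17.
New length even (8). New median = avg of two middle elements.
x = 28: 5 elements are < x, 2 elements are > x.
New sorted list: [-7, -5, 14, 17, 19, 28, 29, 32]
New median = 18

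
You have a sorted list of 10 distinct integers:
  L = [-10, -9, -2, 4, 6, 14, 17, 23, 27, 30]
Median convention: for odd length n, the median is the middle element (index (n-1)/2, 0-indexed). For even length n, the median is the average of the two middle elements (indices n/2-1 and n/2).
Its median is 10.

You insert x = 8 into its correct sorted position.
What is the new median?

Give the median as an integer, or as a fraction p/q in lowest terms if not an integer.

Answer: 8

Derivation:
Old list (sorted, length 10): [-10, -9, -2, 4, 6, 14, 17, 23, 27, 30]
Old median = 10
Insert x = 8
Old length even (10). Middle pair: indices 4,5 = 6,14.
New length odd (11). New median = single middle element.
x = 8: 5 elements are < x, 5 elements are > x.
New sorted list: [-10, -9, -2, 4, 6, 8, 14, 17, 23, 27, 30]
New median = 8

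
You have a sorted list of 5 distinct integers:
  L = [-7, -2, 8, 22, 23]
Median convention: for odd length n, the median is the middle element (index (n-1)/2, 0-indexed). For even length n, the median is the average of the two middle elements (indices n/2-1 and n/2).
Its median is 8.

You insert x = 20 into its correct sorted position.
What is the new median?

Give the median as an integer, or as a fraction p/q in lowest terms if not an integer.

Answer: 14

Derivation:
Old list (sorted, length 5): [-7, -2, 8, 22, 23]
Old median = 8
Insert x = 20
Old length odd (5). Middle was index 2 = 8.
New length even (6). New median = avg of two middle elements.
x = 20: 3 elements are < x, 2 elements are > x.
New sorted list: [-7, -2, 8, 20, 22, 23]
New median = 14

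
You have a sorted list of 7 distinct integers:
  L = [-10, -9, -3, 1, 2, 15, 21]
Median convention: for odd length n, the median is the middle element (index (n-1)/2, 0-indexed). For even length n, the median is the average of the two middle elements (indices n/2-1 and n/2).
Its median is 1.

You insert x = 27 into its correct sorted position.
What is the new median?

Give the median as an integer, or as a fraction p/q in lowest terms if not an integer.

Answer: 3/2

Derivation:
Old list (sorted, length 7): [-10, -9, -3, 1, 2, 15, 21]
Old median = 1
Insert x = 27
Old length odd (7). Middle was index 3 = 1.
New length even (8). New median = avg of two middle elements.
x = 27: 7 elements are < x, 0 elements are > x.
New sorted list: [-10, -9, -3, 1, 2, 15, 21, 27]
New median = 3/2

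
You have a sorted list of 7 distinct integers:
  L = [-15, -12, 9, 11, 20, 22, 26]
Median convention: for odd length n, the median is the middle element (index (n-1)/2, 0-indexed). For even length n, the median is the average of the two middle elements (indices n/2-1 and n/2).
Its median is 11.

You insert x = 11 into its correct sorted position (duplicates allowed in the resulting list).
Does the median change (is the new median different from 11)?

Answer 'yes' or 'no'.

Old median = 11
Insert x = 11
New median = 11
Changed? no

Answer: no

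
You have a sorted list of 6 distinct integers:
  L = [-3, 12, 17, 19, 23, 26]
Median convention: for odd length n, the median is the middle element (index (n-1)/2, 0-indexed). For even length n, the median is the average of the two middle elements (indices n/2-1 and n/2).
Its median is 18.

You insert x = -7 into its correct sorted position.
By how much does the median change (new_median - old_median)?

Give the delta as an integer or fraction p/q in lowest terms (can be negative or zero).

Old median = 18
After inserting x = -7: new sorted = [-7, -3, 12, 17, 19, 23, 26]
New median = 17
Delta = 17 - 18 = -1

Answer: -1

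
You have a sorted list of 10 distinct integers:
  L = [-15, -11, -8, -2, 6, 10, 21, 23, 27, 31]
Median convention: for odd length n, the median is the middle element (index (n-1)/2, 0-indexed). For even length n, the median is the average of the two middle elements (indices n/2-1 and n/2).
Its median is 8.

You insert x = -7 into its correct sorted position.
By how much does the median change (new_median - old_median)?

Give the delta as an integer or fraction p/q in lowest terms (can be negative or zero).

Answer: -2

Derivation:
Old median = 8
After inserting x = -7: new sorted = [-15, -11, -8, -7, -2, 6, 10, 21, 23, 27, 31]
New median = 6
Delta = 6 - 8 = -2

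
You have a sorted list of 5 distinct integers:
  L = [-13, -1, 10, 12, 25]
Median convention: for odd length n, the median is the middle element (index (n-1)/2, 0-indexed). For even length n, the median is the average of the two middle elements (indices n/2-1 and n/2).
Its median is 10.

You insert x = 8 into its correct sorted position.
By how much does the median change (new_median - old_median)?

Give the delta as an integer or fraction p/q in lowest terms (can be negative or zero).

Answer: -1

Derivation:
Old median = 10
After inserting x = 8: new sorted = [-13, -1, 8, 10, 12, 25]
New median = 9
Delta = 9 - 10 = -1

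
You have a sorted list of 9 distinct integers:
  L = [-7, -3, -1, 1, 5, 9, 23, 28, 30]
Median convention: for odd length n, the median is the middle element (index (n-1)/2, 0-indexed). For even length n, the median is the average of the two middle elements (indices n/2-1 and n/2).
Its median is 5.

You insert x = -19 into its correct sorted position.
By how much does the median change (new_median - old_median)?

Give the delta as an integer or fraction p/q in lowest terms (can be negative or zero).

Old median = 5
After inserting x = -19: new sorted = [-19, -7, -3, -1, 1, 5, 9, 23, 28, 30]
New median = 3
Delta = 3 - 5 = -2

Answer: -2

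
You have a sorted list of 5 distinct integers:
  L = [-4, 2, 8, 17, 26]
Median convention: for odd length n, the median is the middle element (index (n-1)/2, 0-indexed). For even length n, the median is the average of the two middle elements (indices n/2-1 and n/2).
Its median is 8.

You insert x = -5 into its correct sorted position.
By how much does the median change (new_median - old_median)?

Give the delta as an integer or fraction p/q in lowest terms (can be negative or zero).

Old median = 8
After inserting x = -5: new sorted = [-5, -4, 2, 8, 17, 26]
New median = 5
Delta = 5 - 8 = -3

Answer: -3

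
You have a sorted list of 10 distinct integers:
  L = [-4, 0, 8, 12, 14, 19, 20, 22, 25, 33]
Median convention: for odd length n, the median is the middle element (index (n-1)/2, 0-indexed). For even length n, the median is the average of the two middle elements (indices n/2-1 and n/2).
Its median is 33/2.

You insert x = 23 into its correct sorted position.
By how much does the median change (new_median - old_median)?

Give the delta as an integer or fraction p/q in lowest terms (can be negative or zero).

Answer: 5/2

Derivation:
Old median = 33/2
After inserting x = 23: new sorted = [-4, 0, 8, 12, 14, 19, 20, 22, 23, 25, 33]
New median = 19
Delta = 19 - 33/2 = 5/2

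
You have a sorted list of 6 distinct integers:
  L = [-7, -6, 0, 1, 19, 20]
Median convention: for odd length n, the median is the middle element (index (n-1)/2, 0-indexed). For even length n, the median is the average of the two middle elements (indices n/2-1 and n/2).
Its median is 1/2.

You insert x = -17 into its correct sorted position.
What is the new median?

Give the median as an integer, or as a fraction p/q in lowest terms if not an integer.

Old list (sorted, length 6): [-7, -6, 0, 1, 19, 20]
Old median = 1/2
Insert x = -17
Old length even (6). Middle pair: indices 2,3 = 0,1.
New length odd (7). New median = single middle element.
x = -17: 0 elements are < x, 6 elements are > x.
New sorted list: [-17, -7, -6, 0, 1, 19, 20]
New median = 0

Answer: 0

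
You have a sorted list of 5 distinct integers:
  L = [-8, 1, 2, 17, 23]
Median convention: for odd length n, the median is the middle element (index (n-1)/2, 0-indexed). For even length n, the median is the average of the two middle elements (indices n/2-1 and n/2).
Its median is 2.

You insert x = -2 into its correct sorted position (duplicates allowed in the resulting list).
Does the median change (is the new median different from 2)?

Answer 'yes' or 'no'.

Answer: yes

Derivation:
Old median = 2
Insert x = -2
New median = 3/2
Changed? yes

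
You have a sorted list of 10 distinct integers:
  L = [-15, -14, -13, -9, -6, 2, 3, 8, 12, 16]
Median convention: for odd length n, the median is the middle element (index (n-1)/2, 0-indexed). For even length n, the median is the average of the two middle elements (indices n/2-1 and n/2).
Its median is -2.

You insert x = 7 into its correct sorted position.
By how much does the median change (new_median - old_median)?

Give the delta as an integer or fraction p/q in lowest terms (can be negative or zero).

Old median = -2
After inserting x = 7: new sorted = [-15, -14, -13, -9, -6, 2, 3, 7, 8, 12, 16]
New median = 2
Delta = 2 - -2 = 4

Answer: 4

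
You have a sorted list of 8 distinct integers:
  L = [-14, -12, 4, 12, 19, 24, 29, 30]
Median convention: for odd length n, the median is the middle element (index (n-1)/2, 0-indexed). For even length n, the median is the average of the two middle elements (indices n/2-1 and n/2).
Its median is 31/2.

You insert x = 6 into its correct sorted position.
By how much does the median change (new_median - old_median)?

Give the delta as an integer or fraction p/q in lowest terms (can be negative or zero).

Answer: -7/2

Derivation:
Old median = 31/2
After inserting x = 6: new sorted = [-14, -12, 4, 6, 12, 19, 24, 29, 30]
New median = 12
Delta = 12 - 31/2 = -7/2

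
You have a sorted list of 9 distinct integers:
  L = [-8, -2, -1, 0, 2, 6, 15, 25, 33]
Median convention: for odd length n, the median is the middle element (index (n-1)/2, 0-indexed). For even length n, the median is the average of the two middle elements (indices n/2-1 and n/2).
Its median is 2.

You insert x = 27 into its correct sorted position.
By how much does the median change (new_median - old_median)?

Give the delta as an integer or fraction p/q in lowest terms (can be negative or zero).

Answer: 2

Derivation:
Old median = 2
After inserting x = 27: new sorted = [-8, -2, -1, 0, 2, 6, 15, 25, 27, 33]
New median = 4
Delta = 4 - 2 = 2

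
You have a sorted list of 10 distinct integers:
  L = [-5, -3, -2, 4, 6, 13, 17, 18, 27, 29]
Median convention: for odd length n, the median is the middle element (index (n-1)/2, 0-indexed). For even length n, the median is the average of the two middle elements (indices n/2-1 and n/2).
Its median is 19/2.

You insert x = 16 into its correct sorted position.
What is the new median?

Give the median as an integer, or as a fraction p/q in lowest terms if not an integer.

Old list (sorted, length 10): [-5, -3, -2, 4, 6, 13, 17, 18, 27, 29]
Old median = 19/2
Insert x = 16
Old length even (10). Middle pair: indices 4,5 = 6,13.
New length odd (11). New median = single middle element.
x = 16: 6 elements are < x, 4 elements are > x.
New sorted list: [-5, -3, -2, 4, 6, 13, 16, 17, 18, 27, 29]
New median = 13

Answer: 13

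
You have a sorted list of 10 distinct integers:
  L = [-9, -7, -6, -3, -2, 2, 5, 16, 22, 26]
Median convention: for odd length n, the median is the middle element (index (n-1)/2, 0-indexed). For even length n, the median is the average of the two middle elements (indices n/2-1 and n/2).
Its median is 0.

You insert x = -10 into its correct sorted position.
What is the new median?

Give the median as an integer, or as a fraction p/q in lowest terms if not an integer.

Answer: -2

Derivation:
Old list (sorted, length 10): [-9, -7, -6, -3, -2, 2, 5, 16, 22, 26]
Old median = 0
Insert x = -10
Old length even (10). Middle pair: indices 4,5 = -2,2.
New length odd (11). New median = single middle element.
x = -10: 0 elements are < x, 10 elements are > x.
New sorted list: [-10, -9, -7, -6, -3, -2, 2, 5, 16, 22, 26]
New median = -2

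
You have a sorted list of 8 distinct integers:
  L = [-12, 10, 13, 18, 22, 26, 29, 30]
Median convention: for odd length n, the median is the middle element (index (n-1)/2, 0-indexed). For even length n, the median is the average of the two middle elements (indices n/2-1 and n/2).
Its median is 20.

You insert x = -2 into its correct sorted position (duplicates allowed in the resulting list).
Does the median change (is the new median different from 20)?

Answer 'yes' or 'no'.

Old median = 20
Insert x = -2
New median = 18
Changed? yes

Answer: yes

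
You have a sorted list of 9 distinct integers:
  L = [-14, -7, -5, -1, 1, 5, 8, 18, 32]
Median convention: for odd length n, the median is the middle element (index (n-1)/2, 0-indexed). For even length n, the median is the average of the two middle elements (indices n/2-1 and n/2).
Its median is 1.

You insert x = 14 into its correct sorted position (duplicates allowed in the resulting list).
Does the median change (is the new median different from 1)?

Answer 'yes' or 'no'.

Old median = 1
Insert x = 14
New median = 3
Changed? yes

Answer: yes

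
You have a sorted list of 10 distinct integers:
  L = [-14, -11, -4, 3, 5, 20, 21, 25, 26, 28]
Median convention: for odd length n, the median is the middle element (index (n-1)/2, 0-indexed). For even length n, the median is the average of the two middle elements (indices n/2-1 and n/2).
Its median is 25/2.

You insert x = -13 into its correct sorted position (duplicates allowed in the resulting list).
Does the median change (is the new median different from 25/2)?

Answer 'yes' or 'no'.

Answer: yes

Derivation:
Old median = 25/2
Insert x = -13
New median = 5
Changed? yes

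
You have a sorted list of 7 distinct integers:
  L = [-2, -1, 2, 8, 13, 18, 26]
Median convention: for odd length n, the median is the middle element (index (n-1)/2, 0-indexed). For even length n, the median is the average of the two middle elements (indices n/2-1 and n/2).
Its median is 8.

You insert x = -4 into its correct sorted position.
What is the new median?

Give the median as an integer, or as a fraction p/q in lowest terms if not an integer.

Answer: 5

Derivation:
Old list (sorted, length 7): [-2, -1, 2, 8, 13, 18, 26]
Old median = 8
Insert x = -4
Old length odd (7). Middle was index 3 = 8.
New length even (8). New median = avg of two middle elements.
x = -4: 0 elements are < x, 7 elements are > x.
New sorted list: [-4, -2, -1, 2, 8, 13, 18, 26]
New median = 5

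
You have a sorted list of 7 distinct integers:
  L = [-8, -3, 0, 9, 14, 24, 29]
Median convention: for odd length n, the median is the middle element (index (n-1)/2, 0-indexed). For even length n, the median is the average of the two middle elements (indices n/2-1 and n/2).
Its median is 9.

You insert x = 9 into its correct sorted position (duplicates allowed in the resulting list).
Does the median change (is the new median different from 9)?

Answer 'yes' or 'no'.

Old median = 9
Insert x = 9
New median = 9
Changed? no

Answer: no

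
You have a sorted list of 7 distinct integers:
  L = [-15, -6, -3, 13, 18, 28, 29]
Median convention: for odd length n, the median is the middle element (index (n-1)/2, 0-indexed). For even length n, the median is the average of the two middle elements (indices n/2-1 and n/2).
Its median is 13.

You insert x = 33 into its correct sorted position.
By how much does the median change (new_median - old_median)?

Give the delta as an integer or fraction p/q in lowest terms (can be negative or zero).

Answer: 5/2

Derivation:
Old median = 13
After inserting x = 33: new sorted = [-15, -6, -3, 13, 18, 28, 29, 33]
New median = 31/2
Delta = 31/2 - 13 = 5/2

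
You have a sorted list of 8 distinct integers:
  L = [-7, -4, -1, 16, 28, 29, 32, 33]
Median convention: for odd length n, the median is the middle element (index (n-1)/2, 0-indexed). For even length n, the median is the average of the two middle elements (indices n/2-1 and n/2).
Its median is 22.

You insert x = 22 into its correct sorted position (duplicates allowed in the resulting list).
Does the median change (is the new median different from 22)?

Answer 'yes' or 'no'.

Answer: no

Derivation:
Old median = 22
Insert x = 22
New median = 22
Changed? no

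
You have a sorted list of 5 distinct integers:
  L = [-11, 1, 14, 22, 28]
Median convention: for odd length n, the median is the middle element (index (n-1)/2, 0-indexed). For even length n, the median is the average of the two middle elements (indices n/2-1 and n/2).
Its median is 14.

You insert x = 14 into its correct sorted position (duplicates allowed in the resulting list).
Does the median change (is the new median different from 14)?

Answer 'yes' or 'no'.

Answer: no

Derivation:
Old median = 14
Insert x = 14
New median = 14
Changed? no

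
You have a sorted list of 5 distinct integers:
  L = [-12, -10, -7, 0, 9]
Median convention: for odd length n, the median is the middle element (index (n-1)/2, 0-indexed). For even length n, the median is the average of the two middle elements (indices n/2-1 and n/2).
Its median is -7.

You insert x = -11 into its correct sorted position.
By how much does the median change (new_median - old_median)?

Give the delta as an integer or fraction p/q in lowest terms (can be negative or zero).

Answer: -3/2

Derivation:
Old median = -7
After inserting x = -11: new sorted = [-12, -11, -10, -7, 0, 9]
New median = -17/2
Delta = -17/2 - -7 = -3/2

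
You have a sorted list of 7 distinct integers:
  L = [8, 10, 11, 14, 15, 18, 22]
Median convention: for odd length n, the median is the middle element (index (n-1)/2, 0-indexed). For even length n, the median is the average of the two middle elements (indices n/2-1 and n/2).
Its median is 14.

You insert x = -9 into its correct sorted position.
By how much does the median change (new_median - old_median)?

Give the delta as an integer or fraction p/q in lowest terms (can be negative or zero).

Old median = 14
After inserting x = -9: new sorted = [-9, 8, 10, 11, 14, 15, 18, 22]
New median = 25/2
Delta = 25/2 - 14 = -3/2

Answer: -3/2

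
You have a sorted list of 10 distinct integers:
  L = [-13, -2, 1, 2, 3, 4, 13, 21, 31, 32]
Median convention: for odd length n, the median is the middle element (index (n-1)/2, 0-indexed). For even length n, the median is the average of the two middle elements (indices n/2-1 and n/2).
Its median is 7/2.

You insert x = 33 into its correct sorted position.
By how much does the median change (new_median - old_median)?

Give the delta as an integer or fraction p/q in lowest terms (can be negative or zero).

Answer: 1/2

Derivation:
Old median = 7/2
After inserting x = 33: new sorted = [-13, -2, 1, 2, 3, 4, 13, 21, 31, 32, 33]
New median = 4
Delta = 4 - 7/2 = 1/2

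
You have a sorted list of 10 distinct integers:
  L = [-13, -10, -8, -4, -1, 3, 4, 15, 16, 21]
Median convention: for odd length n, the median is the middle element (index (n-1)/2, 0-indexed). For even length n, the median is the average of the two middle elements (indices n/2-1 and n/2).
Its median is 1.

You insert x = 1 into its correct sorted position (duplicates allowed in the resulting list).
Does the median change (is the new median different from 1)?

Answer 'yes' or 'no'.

Old median = 1
Insert x = 1
New median = 1
Changed? no

Answer: no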